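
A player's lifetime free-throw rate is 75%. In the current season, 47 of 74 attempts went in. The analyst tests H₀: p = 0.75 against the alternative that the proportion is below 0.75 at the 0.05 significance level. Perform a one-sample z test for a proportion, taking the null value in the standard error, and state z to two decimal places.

p̂ = 47/74 ≈ 0.6351.
Standard error under H₀: √(0.75×0.25/74) = 0.0503.
z = (0.6351 − 0.75)/0.0503 = -0.1149/0.0503 = -2.28.
p-value = P(Z < -2.282) ≈ 0.0112; since p < α = 0.05, reject H₀.

z = -2.28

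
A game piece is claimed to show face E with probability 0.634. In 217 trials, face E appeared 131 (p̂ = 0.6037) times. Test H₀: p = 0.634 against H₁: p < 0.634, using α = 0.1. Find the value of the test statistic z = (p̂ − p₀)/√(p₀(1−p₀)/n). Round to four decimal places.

z = -0.9270

p̂ = 131/217 ≈ 0.603687.
Under H₀, SE = √(0.634·0.366/217) = √(0.00106933) = 0.032701.
z = (0.603687 − 0.634)/0.032701 = -0.030313/0.032701 = -0.9270.
p-value = P(Z < -0.927) ≈ 0.1770, so at α = 0.1 we fail to reject H₀.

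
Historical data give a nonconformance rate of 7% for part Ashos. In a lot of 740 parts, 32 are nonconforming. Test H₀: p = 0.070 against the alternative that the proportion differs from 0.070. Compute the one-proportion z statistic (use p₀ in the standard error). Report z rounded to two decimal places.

z = -2.85

p̂ = 32/740 ≈ 0.0432.
Standard error under H₀: √(0.07×0.93/740) = 0.0094.
z = (0.0432 − 0.07)/0.0094 = -0.0268/0.0094 = -2.85.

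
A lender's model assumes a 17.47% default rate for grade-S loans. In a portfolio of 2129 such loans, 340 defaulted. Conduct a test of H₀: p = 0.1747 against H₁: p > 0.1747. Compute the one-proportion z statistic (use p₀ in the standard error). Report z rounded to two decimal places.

p̂ = 340/2129 = 0.15970.
Under H₀, SE = √(0.1747·0.8253/2129) = √(6.77219e-05) = 0.00823.
z = (0.15970 − 0.1747)/0.00823 = -0.01500/0.00823 = -1.82.

z = -1.82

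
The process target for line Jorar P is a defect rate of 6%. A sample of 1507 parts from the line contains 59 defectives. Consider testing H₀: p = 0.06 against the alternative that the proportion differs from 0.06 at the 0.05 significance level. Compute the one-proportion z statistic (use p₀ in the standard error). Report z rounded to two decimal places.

p̂ = 59/1507 ≈ 0.0392.
SE = √(p₀(1−p₀)/n) = √(0.0564/1507) = 0.0061.
z = (0.0392 − 0.06)/0.0061 = -0.0208/0.0061 = -3.41.
Two-sided p-value ≈ 2·Φ(−3.408) = 0.0007; since p < α = 0.05, reject H₀.

z = -3.41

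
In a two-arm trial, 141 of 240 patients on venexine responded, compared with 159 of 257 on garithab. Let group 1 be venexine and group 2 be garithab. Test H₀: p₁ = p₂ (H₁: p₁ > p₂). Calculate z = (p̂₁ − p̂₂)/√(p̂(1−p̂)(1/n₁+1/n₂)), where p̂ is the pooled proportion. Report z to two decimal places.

p̂₁ = 141/240 ≈ 0.5875, p̂₂ = 159/257 ≈ 0.6187.
Pooled p̂ = (141+159)/(240+257) = 300/497 = 0.6036.
SE = √(0.239263 × 0.00805772) = 0.0439.
z = (0.5875 − 0.6187)/0.0439 = -0.0312/0.0439 = -0.71.

z = -0.71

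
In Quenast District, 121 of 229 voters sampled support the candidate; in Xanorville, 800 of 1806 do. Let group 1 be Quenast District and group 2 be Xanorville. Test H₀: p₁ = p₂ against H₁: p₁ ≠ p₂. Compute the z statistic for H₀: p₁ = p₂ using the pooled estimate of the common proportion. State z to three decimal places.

z = 2.446

p̂₁ = 121/229 ≈ 0.52838, p̂₂ = 800/1806 ≈ 0.44297.
Pooled p̂ = (121+800)/(229+1806) = 921/2035 = 0.45258.
SE = √(0.247751 × 0.00492052) = 0.03492.
z = (0.52838 − 0.44297)/0.03492 = 0.08541/0.03492 = 2.446.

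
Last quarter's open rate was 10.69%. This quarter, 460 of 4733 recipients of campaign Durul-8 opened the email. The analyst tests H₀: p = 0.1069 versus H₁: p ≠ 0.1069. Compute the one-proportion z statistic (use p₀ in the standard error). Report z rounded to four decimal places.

p̂ = 460/4733 ≈ 0.0971899.
Standard error under H₀: √(0.1069×0.8931/4733) = 0.0044913.
z = (0.0971899 − 0.1069)/0.0044913 = -0.0097101/0.0044913 = -2.1620.
p-value = 2·P(Z > 2.162) ≈ 0.0306.

z = -2.1620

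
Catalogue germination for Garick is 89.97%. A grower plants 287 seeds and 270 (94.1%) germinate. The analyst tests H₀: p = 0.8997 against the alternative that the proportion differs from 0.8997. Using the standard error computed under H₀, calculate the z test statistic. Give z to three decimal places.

p̂ = 270/287 = 0.94077.
SE = √(p₀(1−p₀)/n) = √(0.09024/287) = 0.01773.
z = (0.94077 − 0.8997)/0.01773 = 0.04107/0.01773 = 2.316.
Two-sided p-value ≈ 2·Φ(−2.316) = 0.0206.

z = 2.316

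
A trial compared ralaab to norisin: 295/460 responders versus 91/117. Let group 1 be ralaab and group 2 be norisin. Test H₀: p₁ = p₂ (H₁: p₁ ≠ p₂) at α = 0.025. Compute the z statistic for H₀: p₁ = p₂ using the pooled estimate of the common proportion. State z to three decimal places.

p̂₁ = 295/460 ≈ 0.64130, p̂₂ = 91/117 ≈ 0.77778.
Pooled p̂ = (295+91)/(460+117) = 386/577 = 0.66898.
SE = √(0.221447 × 0.0107209) = 0.04872.
z = (0.64130 − 0.77778)/0.04872 = -0.13648/0.04872 = -2.801.
p-value = 2·P(Z > 2.801) ≈ 0.0051. With α = 0.025, reject H₀.

z = -2.801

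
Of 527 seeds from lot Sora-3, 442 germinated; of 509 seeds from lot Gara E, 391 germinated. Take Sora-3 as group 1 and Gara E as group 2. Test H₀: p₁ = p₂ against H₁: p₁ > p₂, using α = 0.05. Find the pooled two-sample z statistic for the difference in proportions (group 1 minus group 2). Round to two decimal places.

z = 2.86

p̂₁ = 442/527 ≈ 0.83871, p̂₂ = 391/509 ≈ 0.76817.
Pooled p̂ = (442+391)/(527+509) = 833/1036 = 0.80405.
SE = √(0.157551 × 0.00386217) = 0.02467.
z = (0.83871 − 0.76817)/0.02467 = 0.07054/0.02467 = 2.86.
p-value = P(Z > 2.859) ≈ 0.0021. With α = 0.05, reject H₀.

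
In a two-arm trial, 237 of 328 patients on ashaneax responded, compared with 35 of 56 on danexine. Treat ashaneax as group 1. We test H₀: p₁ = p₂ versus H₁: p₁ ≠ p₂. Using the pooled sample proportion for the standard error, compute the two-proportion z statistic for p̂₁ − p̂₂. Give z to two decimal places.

p̂₁ = 237/328 ≈ 0.72256, p̂₂ = 35/56 ≈ 0.62500.
Pooled p̂ = (237+35)/(328+56) = 272/384 = 0.70833.
SE = √(0.206597 × 0.0209059) = 0.06572.
z = (0.72256 − 0.62500)/0.06572 = 0.09756/0.06572 = 1.48.
Two-sided p-value ≈ 2·Φ(−1.484) = 0.1377.

z = 1.48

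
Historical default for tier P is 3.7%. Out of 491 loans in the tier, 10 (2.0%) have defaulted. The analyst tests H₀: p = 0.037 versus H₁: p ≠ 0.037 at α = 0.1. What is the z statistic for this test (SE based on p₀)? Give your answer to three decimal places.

z = -1.953

p̂ = 10/491 = 0.0203666.
Standard error under H₀: √(0.037×0.963/491) = 0.0085187.
z = (0.0203666 − 0.037)/0.0085187 = -0.0166334/0.0085187 = -1.953.
p-value = 2·P(Z > 1.953) ≈ 0.0509, so at α = 0.1 we reject H₀.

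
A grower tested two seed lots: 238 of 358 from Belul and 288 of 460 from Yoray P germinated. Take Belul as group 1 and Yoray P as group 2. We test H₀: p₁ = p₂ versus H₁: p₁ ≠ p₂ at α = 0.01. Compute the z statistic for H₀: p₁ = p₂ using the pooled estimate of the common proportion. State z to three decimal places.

z = 1.147

p̂₁ = 238/358 ≈ 0.664804, p̂₂ = 288/460 ≈ 0.626087.
Pooled p̂ = (238+288)/(358+460) = 526/818 = 0.643032.
SE = √(p̂(1−p̂)(1/n₁+1/n₂)) = √(0.643032·0.356968·0.00496721) = √(0.00114018) = 0.033767.
z = (0.664804 − 0.626087)/0.033767 = 0.038717/0.033767 = 1.147.
Two-sided p-value ≈ 2·Φ(−1.147) = 0.2515, so at α = 0.01 we fail to reject H₀.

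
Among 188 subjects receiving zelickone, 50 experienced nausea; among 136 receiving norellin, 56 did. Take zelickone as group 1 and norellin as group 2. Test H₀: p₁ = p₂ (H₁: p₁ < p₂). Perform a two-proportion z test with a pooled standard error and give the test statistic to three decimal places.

p̂₁ = 50/188 = 0.265957, p̂₂ = 56/136 = 0.411765.
Pooled p̂ = (50+56)/(188+136) = 106/324 = 0.327160.
SE = √(p̂(1−p̂)(1/n₁+1/n₂)) = √(0.327160·0.672840·0.0126721) = √(0.00278946) = 0.052815.
z = (0.265957 − 0.411765)/0.052815 = -0.145808/0.052815 = -2.761.
p-value = P(Z < -2.761) ≈ 0.0029.

z = -2.761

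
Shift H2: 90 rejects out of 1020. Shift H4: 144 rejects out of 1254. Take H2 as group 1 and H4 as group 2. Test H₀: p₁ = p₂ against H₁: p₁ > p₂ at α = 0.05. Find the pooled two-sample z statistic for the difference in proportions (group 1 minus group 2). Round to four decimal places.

z = -2.0761

p̂₁ = 90/1020 ≈ 0.0882353, p̂₂ = 144/1254 ≈ 0.1148325.
Pooled p̂ = (90+144)/(1020+1254) = 234/2274 = 0.1029024.
SE = √(0.0923135 × 0.00177784) = 0.0128109.
z = (0.0882353 − 0.1148325)/0.0128109 = -0.0265972/0.0128109 = -2.0761.
p-value = P(Z > -2.076) ≈ 0.9811; since p > α = 0.05, fail to reject H₀.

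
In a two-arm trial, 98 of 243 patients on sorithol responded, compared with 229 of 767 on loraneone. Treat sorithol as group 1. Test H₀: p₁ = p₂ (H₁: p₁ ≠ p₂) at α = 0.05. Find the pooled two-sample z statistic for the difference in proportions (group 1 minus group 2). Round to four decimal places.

z = 3.0404

p̂₁ = 98/243 ≈ 0.403292, p̂₂ = 229/767 ≈ 0.298566.
Pooled p̂ = (98+229)/(243+767) = 327/1010 = 0.323762.
SE = √(0.21894 × 0.00541901) = 0.034445.
z = (0.403292 − 0.298566)/0.034445 = 0.104726/0.034445 = 3.0404.
Two-sided p-value ≈ 2·Φ(−3.040) = 0.0024. With α = 0.05, reject H₀.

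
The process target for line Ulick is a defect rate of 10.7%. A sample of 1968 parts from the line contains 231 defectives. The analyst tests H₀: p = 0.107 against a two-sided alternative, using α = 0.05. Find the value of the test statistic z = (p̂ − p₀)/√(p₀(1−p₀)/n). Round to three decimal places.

p̂ = 231/1968 = 0.11738.
Under H₀, SE = √(0.107·0.893/1968) = √(4.85523e-05) = 0.00697.
z = (0.11738 − 0.107)/0.00697 = 0.01038/0.00697 = 1.489.
Two-sided p-value ≈ 2·Φ(−1.489) = 0.1364; since p > α = 0.05, fail to reject H₀.

z = 1.489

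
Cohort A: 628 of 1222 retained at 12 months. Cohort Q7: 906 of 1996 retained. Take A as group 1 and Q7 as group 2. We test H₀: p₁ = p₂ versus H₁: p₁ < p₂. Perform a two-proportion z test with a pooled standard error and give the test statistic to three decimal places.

z = 3.308

p̂₁ = 628/1222 = 0.51391, p̂₂ = 906/1996 = 0.45391.
Pooled p̂ = (628+906)/(1222+1996) = 1534/3218 = 0.47669.
SE = √(0.249457 × 0.00131933) = 0.01814.
z = (0.51391 − 0.45391)/0.01814 = 0.06000/0.01814 = 3.308.
p-value = P(Z < 3.308) ≈ 0.9995.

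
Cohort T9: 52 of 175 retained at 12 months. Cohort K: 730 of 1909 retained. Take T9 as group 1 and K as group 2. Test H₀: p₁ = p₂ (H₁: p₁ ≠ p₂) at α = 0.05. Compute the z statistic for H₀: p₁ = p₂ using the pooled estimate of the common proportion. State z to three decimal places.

p̂₁ = 52/175 ≈ 0.297143, p̂₂ = 730/1909 ≈ 0.382399.
Pooled p̂ = (52+730)/(175+1909) = 782/2084 = 0.375240.
SE = √(0.234435 × 0.00623812) = 0.038242.
z = (0.297143 − 0.382399)/0.038242 = -0.085256/0.038242 = -2.229.
Two-sided p-value ≈ 2·Φ(−2.229) = 0.0258. With α = 0.05, reject H₀.

z = -2.229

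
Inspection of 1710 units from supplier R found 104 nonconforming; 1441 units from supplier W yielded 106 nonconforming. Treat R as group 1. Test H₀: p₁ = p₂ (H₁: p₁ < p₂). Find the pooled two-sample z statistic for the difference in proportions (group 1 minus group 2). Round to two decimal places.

p̂₁ = 104/1710 = 0.06082, p̂₂ = 106/1441 = 0.07356.
Pooled p̂ = (104+106)/(1710+1441) = 210/3151 = 0.06665.
SE = √(p̂(1−p̂)(1/n₁+1/n₂)) = √(0.06665·0.93335·0.00127876) = √(7.95437e-05) = 0.00892.
z = (0.06082 − 0.07356)/0.00892 = -0.01274/0.00892 = -1.43.
p-value = P(Z < -1.429) ≈ 0.0766.

z = -1.43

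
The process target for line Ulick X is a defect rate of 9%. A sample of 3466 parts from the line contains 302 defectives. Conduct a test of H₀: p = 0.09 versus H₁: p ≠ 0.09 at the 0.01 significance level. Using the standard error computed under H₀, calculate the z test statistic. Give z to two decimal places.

p̂ = 302/3466 ≈ 0.0871.
Standard error under H₀: √(0.09×0.91/3466) = 0.0049.
z = (0.0871 − 0.09)/0.0049 = -0.0029/0.0049 = -0.59.
p-value = 2·P(Z > 0.590) ≈ 0.5552. With α = 0.01, fail to reject H₀.

z = -0.59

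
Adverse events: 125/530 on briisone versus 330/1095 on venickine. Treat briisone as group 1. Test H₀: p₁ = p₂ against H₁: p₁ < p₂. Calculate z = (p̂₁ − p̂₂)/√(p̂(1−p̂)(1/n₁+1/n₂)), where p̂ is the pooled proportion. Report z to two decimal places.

p̂₁ = 125/530 ≈ 0.2358, p̂₂ = 330/1095 ≈ 0.3014.
Pooled p̂ = (125+330)/(530+1095) = 455/1625 = 0.2800.
SE = √(p̂(1−p̂)(1/n₁+1/n₂)) = √(0.2800·0.7200·0.00280003) = √(0.000564487) = 0.0238.
z = (0.2358 − 0.3014)/0.0238 = -0.0656/0.0238 = -2.76.
p-value = P(Z < -2.758) ≈ 0.0029.

z = -2.76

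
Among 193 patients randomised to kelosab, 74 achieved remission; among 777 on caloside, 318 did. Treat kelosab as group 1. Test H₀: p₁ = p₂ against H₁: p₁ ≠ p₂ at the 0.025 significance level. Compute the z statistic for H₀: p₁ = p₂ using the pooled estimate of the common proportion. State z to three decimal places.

z = -0.655

p̂₁ = 74/193 ≈ 0.38342, p̂₂ = 318/777 ≈ 0.40927.
Pooled p̂ = (74+318)/(193+777) = 392/970 = 0.40412.
SE = √(p̂(1−p̂)(1/n₁+1/n₂)) = √(0.40412·0.59588·0.00646835) = √(0.00155763) = 0.03947.
z = (0.38342 − 0.40927)/0.03947 = -0.02585/0.03947 = -0.655.
p-value = 2·P(Z > 0.655) ≈ 0.5125; since p > α = 0.025, fail to reject H₀.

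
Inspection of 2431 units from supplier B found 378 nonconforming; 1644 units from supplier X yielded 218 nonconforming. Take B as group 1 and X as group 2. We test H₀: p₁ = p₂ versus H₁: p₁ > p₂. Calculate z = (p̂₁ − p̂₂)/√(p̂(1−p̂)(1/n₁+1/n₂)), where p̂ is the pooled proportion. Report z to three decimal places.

p̂₁ = 378/2431 ≈ 0.1554916, p̂₂ = 218/1644 ≈ 0.1326034.
Pooled p̂ = (378+218)/(2431+1644) = 596/4075 = 0.1462577.
SE = √(p̂(1−p̂)(1/n₁+1/n₂)) = √(0.1462577·0.8537423·0.00101963) = √(0.000127317) = 0.0112835.
z = (0.1554916 − 0.1326034)/0.0112835 = 0.0228882/0.0112835 = 2.028.
p-value = P(Z > 2.028) ≈ 0.0213.

z = 2.028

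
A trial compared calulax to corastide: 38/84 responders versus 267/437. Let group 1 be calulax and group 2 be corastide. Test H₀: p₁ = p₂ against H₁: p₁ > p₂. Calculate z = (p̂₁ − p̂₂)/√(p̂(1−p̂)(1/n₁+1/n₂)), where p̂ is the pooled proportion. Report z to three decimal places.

z = -2.702

p̂₁ = 38/84 ≈ 0.45238, p̂₂ = 267/437 ≈ 0.61098.
Pooled p̂ = (38+267)/(84+437) = 305/521 = 0.58541.
SE = √(0.242705 × 0.0141931) = 0.05869.
z = (0.45238 − 0.61098)/0.05869 = -0.15860/0.05869 = -2.702.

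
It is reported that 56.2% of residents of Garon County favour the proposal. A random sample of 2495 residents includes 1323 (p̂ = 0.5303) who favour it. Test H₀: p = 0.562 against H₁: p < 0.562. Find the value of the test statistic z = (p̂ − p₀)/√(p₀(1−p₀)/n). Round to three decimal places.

z = -3.195

p̂ = 1323/2495 = 0.530261.
Under H₀, SE = √(0.562·0.438/2495) = √(9.86597e-05) = 0.009933.
z = (0.530261 − 0.562)/0.009933 = -0.031739/0.009933 = -3.195.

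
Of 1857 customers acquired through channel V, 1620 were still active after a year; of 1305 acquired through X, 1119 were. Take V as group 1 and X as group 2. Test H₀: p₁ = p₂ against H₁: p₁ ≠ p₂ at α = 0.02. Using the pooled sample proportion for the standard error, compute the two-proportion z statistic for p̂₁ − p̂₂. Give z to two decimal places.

p̂₁ = 1620/1857 ≈ 0.8724, p̂₂ = 1119/1305 ≈ 0.8575.
Pooled p̂ = (1620+1119)/(1857+1305) = 2739/3162 = 0.8662.
SE = √(p̂(1−p̂)(1/n₁+1/n₂)) = √(0.8662·0.1338·0.00130479) = √(0.000151199) = 0.0123.
z = (0.8724 − 0.8575)/0.0123 = 0.0149/0.0123 = 1.21.
Two-sided p-value ≈ 2·Φ(−1.212) = 0.2255, so at α = 0.02 we fail to reject H₀.

z = 1.21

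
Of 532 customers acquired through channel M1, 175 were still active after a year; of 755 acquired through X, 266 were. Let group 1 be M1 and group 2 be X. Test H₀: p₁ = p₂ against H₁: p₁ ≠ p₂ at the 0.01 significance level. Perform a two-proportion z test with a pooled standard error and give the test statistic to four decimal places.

p̂₁ = 175/532 = 0.328947, p̂₂ = 266/755 = 0.352318.
Pooled p̂ = (175+266)/(532+755) = 441/1287 = 0.342657.
SE = √(0.225243 × 0.0032042) = 0.026865.
z = (0.328947 − 0.352318)/0.026865 = -0.023371/0.026865 = -0.8699.
Two-sided p-value ≈ 2·Φ(−0.870) = 0.3843, so at α = 0.01 we fail to reject H₀.

z = -0.8699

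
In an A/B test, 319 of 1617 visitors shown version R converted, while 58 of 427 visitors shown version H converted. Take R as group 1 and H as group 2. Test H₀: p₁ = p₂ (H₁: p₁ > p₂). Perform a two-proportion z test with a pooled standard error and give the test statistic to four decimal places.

z = 2.9119

p̂₁ = 319/1617 ≈ 0.1972789, p̂₂ = 58/427 ≈ 0.1358314.
Pooled p̂ = (319+58)/(1617+427) = 377/2044 = 0.1844423.
SE = √(0.150423 × 0.00296035) = 0.0211023.
z = (0.1972789 − 0.1358314)/0.0211023 = 0.0614475/0.0211023 = 2.9119.
p-value = P(Z > 2.912) ≈ 0.0018.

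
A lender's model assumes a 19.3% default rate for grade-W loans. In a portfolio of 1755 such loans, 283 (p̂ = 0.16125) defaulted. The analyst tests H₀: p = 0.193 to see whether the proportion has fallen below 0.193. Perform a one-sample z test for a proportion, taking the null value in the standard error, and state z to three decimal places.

p̂ = 283/1755 ≈ 0.16125.
Standard error under H₀: √(0.193×0.807/1755) = 0.00942.
z = (0.16125 − 0.193)/0.00942 = -0.03175/0.00942 = -3.370.

z = -3.370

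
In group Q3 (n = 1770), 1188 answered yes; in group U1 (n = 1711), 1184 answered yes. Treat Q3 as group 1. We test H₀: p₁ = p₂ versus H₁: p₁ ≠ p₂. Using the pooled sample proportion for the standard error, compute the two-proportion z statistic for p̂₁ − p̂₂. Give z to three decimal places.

p̂₁ = 1188/1770 ≈ 0.671186, p̂₂ = 1184/1711 ≈ 0.691993.
Pooled p̂ = (1188+1184)/(1770+1711) = 2372/3481 = 0.681413.
SE = √(0.217089 × 0.00114943) = 0.015796.
z = (0.671186 − 0.691993)/0.015796 = -0.020807/0.015796 = -1.317.

z = -1.317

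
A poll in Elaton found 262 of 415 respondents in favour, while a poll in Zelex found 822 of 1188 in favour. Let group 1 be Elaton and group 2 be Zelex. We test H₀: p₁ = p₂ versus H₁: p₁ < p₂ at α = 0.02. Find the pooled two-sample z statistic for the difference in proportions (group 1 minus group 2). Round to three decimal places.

z = -2.271

p̂₁ = 262/415 ≈ 0.63133, p̂₂ = 822/1188 ≈ 0.69192.
Pooled p̂ = (262+822)/(415+1188) = 1084/1603 = 0.67623.
SE = √(p̂(1−p̂)(1/n₁+1/n₂)) = √(0.67623·0.32377·0.00325139) = √(0.000711867) = 0.02668.
z = (0.63133 − 0.69192)/0.02668 = -0.06059/0.02668 = -2.271.
p-value = P(Z < -2.271) ≈ 0.0116; since p < α = 0.02, reject H₀.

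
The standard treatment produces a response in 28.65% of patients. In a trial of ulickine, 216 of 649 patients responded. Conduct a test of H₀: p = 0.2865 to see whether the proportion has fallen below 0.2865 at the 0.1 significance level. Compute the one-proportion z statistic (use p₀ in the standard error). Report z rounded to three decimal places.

z = 2.610

p̂ = 216/649 ≈ 0.33282.
Standard error under H₀: √(0.2865×0.7135/649) = 0.01775.
z = (0.33282 − 0.2865)/0.01775 = 0.04632/0.01775 = 2.610.
p-value = P(Z < 2.610) ≈ 0.9955, so at α = 0.1 we fail to reject H₀.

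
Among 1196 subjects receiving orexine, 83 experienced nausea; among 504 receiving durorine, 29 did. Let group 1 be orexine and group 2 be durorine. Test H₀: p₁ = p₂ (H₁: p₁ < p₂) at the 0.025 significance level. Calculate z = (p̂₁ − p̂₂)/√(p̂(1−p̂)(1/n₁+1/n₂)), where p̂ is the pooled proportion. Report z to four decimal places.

z = 0.9001

p̂₁ = 83/1196 = 0.069398, p̂₂ = 29/504 = 0.057540.
Pooled p̂ = (83+29)/(1196+504) = 112/1700 = 0.065882.
SE = √(p̂(1−p̂)(1/n₁+1/n₂)) = √(0.065882·0.934118·0.00282025) = √(0.000173563) = 0.013174.
z = (0.069398 − 0.057540)/0.013174 = 0.011858/0.013174 = 0.9001.
p-value = P(Z < 0.900) ≈ 0.8160, so at α = 0.025 we fail to reject H₀.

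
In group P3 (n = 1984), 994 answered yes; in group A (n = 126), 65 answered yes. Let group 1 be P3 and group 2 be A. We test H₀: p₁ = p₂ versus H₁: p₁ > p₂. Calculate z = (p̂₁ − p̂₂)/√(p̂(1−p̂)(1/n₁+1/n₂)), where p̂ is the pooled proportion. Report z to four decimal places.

z = -0.3236

p̂₁ = 994/1984 ≈ 0.501008, p̂₂ = 65/126 ≈ 0.515873.
Pooled p̂ = (994+65)/(1984+126) = 1059/2110 = 0.501896.
SE = √(0.249996 × 0.00844054) = 0.045936.
z = (0.501008 − 0.515873)/0.045936 = -0.014865/0.045936 = -0.3236.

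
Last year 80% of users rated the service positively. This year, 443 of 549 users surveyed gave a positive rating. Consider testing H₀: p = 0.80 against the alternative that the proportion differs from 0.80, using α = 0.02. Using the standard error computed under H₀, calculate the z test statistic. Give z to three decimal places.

p̂ = 443/549 = 0.80692.
Under H₀, SE = √(0.8·0.2/549) = √(0.000291439) = 0.01707.
z = (0.80692 − 0.8)/0.01707 = 0.00692/0.01707 = 0.405.
Two-sided p-value ≈ 2·Φ(−0.405) = 0.6851. With α = 0.02, fail to reject H₀.

z = 0.405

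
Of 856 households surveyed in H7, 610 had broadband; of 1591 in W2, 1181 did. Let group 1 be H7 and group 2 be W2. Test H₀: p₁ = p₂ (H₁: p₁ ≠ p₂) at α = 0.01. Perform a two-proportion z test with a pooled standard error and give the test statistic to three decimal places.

p̂₁ = 610/856 ≈ 0.712617, p̂₂ = 1181/1591 ≈ 0.742300.
Pooled p̂ = (610+1181)/(856+1591) = 1791/2447 = 0.731917.
SE = √(0.196215 × 0.00179676) = 0.018776.
z = (0.712617 − 0.742300)/0.018776 = -0.029683/0.018776 = -1.581.
Two-sided p-value ≈ 2·Φ(−1.581) = 0.1139, so at α = 0.01 we fail to reject H₀.

z = -1.581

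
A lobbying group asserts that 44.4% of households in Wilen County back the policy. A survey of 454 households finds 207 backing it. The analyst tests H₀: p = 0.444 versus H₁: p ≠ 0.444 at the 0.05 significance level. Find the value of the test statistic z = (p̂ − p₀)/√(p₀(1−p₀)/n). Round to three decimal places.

z = 0.512

p̂ = 207/454 ≈ 0.45595.
Under H₀, SE = √(0.444·0.556/454) = √(0.000543753) = 0.02332.
z = (0.45595 − 0.444)/0.02332 = 0.01195/0.02332 = 0.512.
Two-sided p-value ≈ 2·Φ(−0.512) = 0.6084, so at α = 0.05 we fail to reject H₀.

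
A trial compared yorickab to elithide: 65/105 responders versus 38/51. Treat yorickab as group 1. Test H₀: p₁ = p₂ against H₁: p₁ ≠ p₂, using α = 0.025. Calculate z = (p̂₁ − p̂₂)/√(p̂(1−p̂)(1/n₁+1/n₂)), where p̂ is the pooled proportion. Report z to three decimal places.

z = -1.559

p̂₁ = 65/105 ≈ 0.61905, p̂₂ = 38/51 ≈ 0.74510.
Pooled p̂ = (65+38)/(105+51) = 103/156 = 0.66026.
SE = √(0.224318 × 0.0291317) = 0.08084.
z = (0.61905 − 0.74510)/0.08084 = -0.12605/0.08084 = -1.559.
p-value = 2·P(Z > 1.559) ≈ 0.1189, so at α = 0.025 we fail to reject H₀.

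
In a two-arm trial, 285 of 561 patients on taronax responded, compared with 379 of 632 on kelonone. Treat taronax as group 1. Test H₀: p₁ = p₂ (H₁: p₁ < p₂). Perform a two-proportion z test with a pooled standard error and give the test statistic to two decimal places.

p̂₁ = 285/561 = 0.5080, p̂₂ = 379/632 = 0.5997.
Pooled p̂ = (285+379)/(561+632) = 664/1193 = 0.5566.
SE = √(p̂(1−p̂)(1/n₁+1/n₂)) = √(0.5566·0.4434·0.00336481) = √(0.000830431) = 0.0288.
z = (0.5080 − 0.5997)/0.0288 = -0.0917/0.0288 = -3.18.
p-value = P(Z < -3.181) ≈ 0.0007.

z = -3.18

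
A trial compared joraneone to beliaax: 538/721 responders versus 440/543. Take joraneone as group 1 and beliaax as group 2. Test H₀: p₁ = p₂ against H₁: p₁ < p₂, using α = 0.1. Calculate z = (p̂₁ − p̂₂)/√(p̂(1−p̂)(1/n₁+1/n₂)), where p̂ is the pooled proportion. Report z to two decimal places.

z = -2.70

p̂₁ = 538/721 ≈ 0.74619, p̂₂ = 440/543 ≈ 0.81031.
Pooled p̂ = (538+440)/(721+543) = 978/1264 = 0.77373.
SE = √(p̂(1−p̂)(1/n₁+1/n₂)) = √(0.77373·0.22627·0.00322858) = √(0.000565227) = 0.02377.
z = (0.74619 − 0.81031)/0.02377 = -0.06412/0.02377 = -2.70.
p-value = P(Z < -2.697) ≈ 0.0035, so at α = 0.1 we reject H₀.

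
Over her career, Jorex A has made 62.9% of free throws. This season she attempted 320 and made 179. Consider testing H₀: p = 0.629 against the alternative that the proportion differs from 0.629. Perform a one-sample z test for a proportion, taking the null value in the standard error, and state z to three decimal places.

p̂ = 179/320 ≈ 0.559375.
SE = √(p₀(1−p₀)/n) = √(0.23336/320) = 0.027005.
z = (0.559375 − 0.629)/0.027005 = -0.069625/0.027005 = -2.578.

z = -2.578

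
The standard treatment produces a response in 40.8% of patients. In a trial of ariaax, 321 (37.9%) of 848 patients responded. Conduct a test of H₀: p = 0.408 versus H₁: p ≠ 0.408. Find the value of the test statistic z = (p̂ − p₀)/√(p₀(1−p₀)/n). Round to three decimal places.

p̂ = 321/848 = 0.378538.
Standard error under H₀: √(0.408×0.592/848) = 0.016877.
z = (0.378538 − 0.408)/0.016877 = -0.029462/0.016877 = -1.746.
p-value = 2·P(Z > 1.746) ≈ 0.0809.

z = -1.746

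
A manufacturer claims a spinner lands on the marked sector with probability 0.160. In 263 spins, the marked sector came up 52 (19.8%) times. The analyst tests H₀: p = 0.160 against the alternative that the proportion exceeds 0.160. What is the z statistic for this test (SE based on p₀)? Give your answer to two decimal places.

p̂ = 52/263 ≈ 0.1977.
SE = √(p₀(1−p₀)/n) = √(0.1344/263) = 0.0226.
z = (0.1977 − 0.16)/0.0226 = 0.0377/0.0226 = 1.67.

z = 1.67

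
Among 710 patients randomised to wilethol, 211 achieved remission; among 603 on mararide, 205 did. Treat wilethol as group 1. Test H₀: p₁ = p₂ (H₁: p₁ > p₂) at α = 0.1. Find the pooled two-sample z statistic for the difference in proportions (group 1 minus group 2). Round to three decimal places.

z = -1.661

p̂₁ = 211/710 ≈ 0.29718, p̂₂ = 205/603 ≈ 0.33997.
Pooled p̂ = (211+205)/(710+603) = 416/1313 = 0.31683.
SE = √(p̂(1−p̂)(1/n₁+1/n₂)) = √(0.31683·0.68317·0.00306683) = √(0.000663812) = 0.02576.
z = (0.29718 − 0.33997)/0.02576 = -0.04279/0.02576 = -1.661.
p-value = P(Z > -1.661) ≈ 0.9516; since p > α = 0.1, fail to reject H₀.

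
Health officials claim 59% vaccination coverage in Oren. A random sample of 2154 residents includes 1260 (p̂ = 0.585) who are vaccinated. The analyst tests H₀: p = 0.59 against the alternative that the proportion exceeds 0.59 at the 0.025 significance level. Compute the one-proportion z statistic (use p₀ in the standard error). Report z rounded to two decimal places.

z = -0.48

p̂ = 1260/2154 = 0.58496.
Under H₀, SE = √(0.59·0.41/2154) = √(0.000112303) = 0.01060.
z = (0.58496 − 0.59)/0.01060 = -0.00504/0.01060 = -0.48.
p-value = P(Z > -0.476) ≈ 0.6829. With α = 0.025, fail to reject H₀.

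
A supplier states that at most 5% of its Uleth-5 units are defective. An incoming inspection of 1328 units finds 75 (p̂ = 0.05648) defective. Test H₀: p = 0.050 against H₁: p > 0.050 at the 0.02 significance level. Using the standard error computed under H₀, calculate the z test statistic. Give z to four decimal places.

p̂ = 75/1328 ≈ 0.056476.
SE = √(p₀(1−p₀)/n) = √(0.0475/1328) = 0.005981.
z = (0.056476 − 0.05)/0.005981 = 0.006476/0.005981 = 1.0828.
p-value = P(Z > 1.083) ≈ 0.1394. With α = 0.02, fail to reject H₀.

z = 1.0828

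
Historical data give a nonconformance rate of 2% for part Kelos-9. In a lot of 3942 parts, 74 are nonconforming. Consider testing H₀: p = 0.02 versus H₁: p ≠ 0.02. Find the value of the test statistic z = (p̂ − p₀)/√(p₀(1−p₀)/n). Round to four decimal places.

z = -0.5506

p̂ = 74/3942 = 0.0187722.
Standard error under H₀: √(0.02×0.98/3942) = 0.0022298.
z = (0.0187722 − 0.02)/0.0022298 = -0.0012278/0.0022298 = -0.5506.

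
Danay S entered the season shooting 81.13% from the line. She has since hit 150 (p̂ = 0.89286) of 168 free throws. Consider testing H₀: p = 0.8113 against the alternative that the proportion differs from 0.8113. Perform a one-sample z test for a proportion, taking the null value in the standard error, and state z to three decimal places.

z = 2.702

p̂ = 150/168 = 0.89286.
SE = √(p₀(1−p₀)/n) = √(0.15309/168) = 0.03019.
z = (0.89286 − 0.8113)/0.03019 = 0.08156/0.03019 = 2.702.
Two-sided p-value ≈ 2·Φ(−2.702) = 0.0069.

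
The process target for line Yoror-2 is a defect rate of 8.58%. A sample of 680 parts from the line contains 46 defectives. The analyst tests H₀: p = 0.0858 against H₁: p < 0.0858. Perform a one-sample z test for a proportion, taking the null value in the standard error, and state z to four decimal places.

z = -1.6902

p̂ = 46/680 = 0.067647.
Standard error under H₀: √(0.0858×0.9142/680) = 0.010740.
z = (0.067647 − 0.0858)/0.010740 = -0.018153/0.010740 = -1.6902.
p-value = P(Z < -1.690) ≈ 0.0455.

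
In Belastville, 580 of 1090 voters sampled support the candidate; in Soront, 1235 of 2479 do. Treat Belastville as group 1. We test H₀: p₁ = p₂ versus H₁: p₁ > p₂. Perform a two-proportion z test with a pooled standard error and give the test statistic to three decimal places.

z = 1.867

p̂₁ = 580/1090 = 0.53211, p̂₂ = 1235/2479 = 0.49818.
Pooled p̂ = (580+1235)/(1090+2479) = 1815/3569 = 0.50855.
SE = √(0.249927 × 0.00132082) = 0.01817.
z = (0.53211 − 0.49818)/0.01817 = 0.03393/0.01817 = 1.867.
p-value = P(Z > 1.867) ≈ 0.0309.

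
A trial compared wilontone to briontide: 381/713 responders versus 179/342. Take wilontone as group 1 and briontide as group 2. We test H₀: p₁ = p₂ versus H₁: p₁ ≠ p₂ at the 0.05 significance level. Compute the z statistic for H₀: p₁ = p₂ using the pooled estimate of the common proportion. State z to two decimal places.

z = 0.33

p̂₁ = 381/713 = 0.53436, p̂₂ = 179/342 = 0.52339.
Pooled p̂ = (381+179)/(713+342) = 560/1055 = 0.53081.
SE = √(0.249051 × 0.0043265) = 0.03283.
z = (0.53436 − 0.52339)/0.03283 = 0.01097/0.03283 = 0.33.
p-value = 2·P(Z > 0.334) ≈ 0.7382; since p > α = 0.05, fail to reject H₀.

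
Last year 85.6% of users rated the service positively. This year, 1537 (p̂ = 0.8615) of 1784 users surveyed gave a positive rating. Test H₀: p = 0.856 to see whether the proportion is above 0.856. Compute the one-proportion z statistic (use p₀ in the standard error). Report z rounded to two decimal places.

p̂ = 1537/1784 = 0.86155.
Under H₀, SE = √(0.856·0.144/1784) = √(6.90942e-05) = 0.00831.
z = (0.86155 − 0.856)/0.00831 = 0.00555/0.00831 = 0.67.
p-value = P(Z > 0.667) ≈ 0.2523.

z = 0.67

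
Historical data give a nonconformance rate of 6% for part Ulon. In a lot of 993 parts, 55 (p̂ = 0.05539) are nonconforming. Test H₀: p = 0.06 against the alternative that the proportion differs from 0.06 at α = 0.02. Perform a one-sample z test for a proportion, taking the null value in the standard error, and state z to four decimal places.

z = -0.6120

p̂ = 55/993 ≈ 0.055388.
SE = √(p₀(1−p₀)/n) = √(0.0564/993) = 0.007536.
z = (0.055388 − 0.06)/0.007536 = -0.004612/0.007536 = -0.6120.
Two-sided p-value ≈ 2·Φ(−0.612) = 0.5405. With α = 0.02, fail to reject H₀.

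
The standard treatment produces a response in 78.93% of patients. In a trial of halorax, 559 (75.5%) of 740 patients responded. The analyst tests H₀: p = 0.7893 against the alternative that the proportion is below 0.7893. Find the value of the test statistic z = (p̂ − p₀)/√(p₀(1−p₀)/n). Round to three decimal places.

p̂ = 559/740 = 0.75541.
SE = √(p₀(1−p₀)/n) = √(0.16631/740) = 0.01499.
z = (0.75541 − 0.7893)/0.01499 = -0.03389/0.01499 = -2.261.
p-value = P(Z < -2.261) ≈ 0.0119.

z = -2.261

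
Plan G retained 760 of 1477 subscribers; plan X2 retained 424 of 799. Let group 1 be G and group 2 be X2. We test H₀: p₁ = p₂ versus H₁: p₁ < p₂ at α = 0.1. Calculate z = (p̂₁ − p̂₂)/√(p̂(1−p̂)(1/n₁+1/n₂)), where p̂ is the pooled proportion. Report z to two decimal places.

z = -0.73

p̂₁ = 760/1477 = 0.51456, p̂₂ = 424/799 = 0.53066.
Pooled p̂ = (760+424)/(1477+799) = 1184/2276 = 0.52021.
SE = √(p̂(1−p̂)(1/n₁+1/n₂)) = √(0.52021·0.47979·0.00192861) = √(0.000481365) = 0.02194.
z = (0.51456 − 0.53066)/0.02194 = -0.01610/0.02194 = -0.73.
p-value = P(Z < -0.734) ≈ 0.2314; since p > α = 0.1, fail to reject H₀.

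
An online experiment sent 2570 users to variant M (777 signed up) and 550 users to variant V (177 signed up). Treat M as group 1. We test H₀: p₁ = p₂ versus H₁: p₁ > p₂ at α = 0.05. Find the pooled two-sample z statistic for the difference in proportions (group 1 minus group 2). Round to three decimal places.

p̂₁ = 777/2570 = 0.30233, p̂₂ = 177/550 = 0.32182.
Pooled p̂ = (777+177)/(2570+550) = 954/3120 = 0.30577.
SE = √(p̂(1−p̂)(1/n₁+1/n₂)) = √(0.30577·0.69423·0.00220729) = √(0.000468551) = 0.02165.
z = (0.30233 − 0.32182)/0.02165 = -0.01949/0.02165 = -0.900.
p-value = P(Z > -0.900) ≈ 0.8160, so at α = 0.05 we fail to reject H₀.

z = -0.900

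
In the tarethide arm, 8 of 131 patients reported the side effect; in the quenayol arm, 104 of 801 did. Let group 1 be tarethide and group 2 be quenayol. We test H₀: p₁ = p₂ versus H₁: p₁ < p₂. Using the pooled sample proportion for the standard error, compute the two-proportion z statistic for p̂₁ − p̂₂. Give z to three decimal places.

p̂₁ = 8/131 ≈ 0.06107, p̂₂ = 104/801 ≈ 0.12984.
Pooled p̂ = (8+104)/(131+801) = 112/932 = 0.12017.
SE = √(p̂(1−p̂)(1/n₁+1/n₂)) = √(0.12017·0.87983·0.00888203) = √(0.000939101) = 0.03064.
z = (0.06107 − 0.12984)/0.03064 = -0.06877/0.03064 = -2.244.

z = -2.244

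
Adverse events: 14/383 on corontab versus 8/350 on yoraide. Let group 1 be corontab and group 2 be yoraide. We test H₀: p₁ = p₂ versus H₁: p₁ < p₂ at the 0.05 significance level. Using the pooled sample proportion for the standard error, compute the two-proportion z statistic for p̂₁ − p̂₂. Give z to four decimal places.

p̂₁ = 14/383 = 0.0365535, p̂₂ = 8/350 = 0.0228571.
Pooled p̂ = (14+8)/(383+350) = 22/733 = 0.0300136.
SE = √(p̂(1−p̂)(1/n₁+1/n₂)) = √(0.0300136·0.9699864·0.00546811) = √(0.000159192) = 0.0126171.
z = (0.0365535 − 0.0228571)/0.0126171 = 0.0136964/0.0126171 = 1.0855.
p-value = P(Z < 1.086) ≈ 0.8612; since p > α = 0.05, fail to reject H₀.

z = 1.0855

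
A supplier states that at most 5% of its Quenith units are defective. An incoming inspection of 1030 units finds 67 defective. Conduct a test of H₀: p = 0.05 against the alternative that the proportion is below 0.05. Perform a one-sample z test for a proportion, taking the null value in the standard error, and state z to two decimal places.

z = 2.22

p̂ = 67/1030 = 0.06505.
Under H₀, SE = √(0.05·0.95/1030) = √(4.61165e-05) = 0.00679.
z = (0.06505 − 0.05)/0.00679 = 0.01505/0.00679 = 2.22.
p-value = P(Z < 2.216) ≈ 0.9867.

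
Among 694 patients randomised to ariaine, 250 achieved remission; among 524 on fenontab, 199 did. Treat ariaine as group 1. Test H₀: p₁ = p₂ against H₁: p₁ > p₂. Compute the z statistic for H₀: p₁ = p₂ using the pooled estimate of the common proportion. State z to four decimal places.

z = -0.6999

p̂₁ = 250/694 = 0.360231, p̂₂ = 199/524 = 0.379771.
Pooled p̂ = (250+199)/(694+524) = 449/1218 = 0.368637.
SE = √(p̂(1−p̂)(1/n₁+1/n₂)) = √(0.368637·0.631363·0.00334932) = √(0.000779533) = 0.027920.
z = (0.360231 − 0.379771)/0.027920 = -0.019540/0.027920 = -0.6999.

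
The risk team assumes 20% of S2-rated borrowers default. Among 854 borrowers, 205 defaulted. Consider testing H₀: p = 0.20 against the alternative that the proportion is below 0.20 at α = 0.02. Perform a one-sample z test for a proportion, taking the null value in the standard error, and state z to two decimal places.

z = 2.93

p̂ = 205/854 = 0.24005.
Under H₀, SE = √(0.2·0.8/854) = √(0.000187354) = 0.01369.
z = (0.24005 − 0.2)/0.01369 = 0.04005/0.01369 = 2.93.
p-value = P(Z < 2.926) ≈ 0.9983, so at α = 0.02 we fail to reject H₀.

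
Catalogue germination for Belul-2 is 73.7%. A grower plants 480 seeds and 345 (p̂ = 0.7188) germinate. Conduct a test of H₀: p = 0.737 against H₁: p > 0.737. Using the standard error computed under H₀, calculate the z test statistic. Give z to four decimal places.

p̂ = 345/480 = 0.718750.
SE = √(p₀(1−p₀)/n) = √(0.19383/480) = 0.020095.
z = (0.718750 − 0.737)/0.020095 = -0.018250/0.020095 = -0.9082.
p-value = P(Z > -0.908) ≈ 0.8181.

z = -0.9082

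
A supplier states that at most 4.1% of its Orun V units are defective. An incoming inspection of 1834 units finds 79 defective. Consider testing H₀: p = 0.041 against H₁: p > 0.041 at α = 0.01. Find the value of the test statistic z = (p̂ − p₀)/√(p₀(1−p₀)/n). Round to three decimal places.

p̂ = 79/1834 = 0.043075.
Under H₀, SE = √(0.041·0.959/1834) = √(2.14389e-05) = 0.004630.
z = (0.043075 − 0.041)/0.004630 = 0.002075/0.004630 = 0.448.
p-value = P(Z > 0.448) ≈ 0.3270. With α = 0.01, fail to reject H₀.

z = 0.448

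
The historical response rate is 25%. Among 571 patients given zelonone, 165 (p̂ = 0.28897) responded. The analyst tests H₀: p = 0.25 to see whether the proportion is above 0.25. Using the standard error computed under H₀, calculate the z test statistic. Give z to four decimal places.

p̂ = 165/571 ≈ 0.288967.
Under H₀, SE = √(0.25·0.75/571) = √(0.000328371) = 0.018121.
z = (0.288967 − 0.25)/0.018121 = 0.038967/0.018121 = 2.1504.
p-value = P(Z > 2.150) ≈ 0.0158.

z = 2.1504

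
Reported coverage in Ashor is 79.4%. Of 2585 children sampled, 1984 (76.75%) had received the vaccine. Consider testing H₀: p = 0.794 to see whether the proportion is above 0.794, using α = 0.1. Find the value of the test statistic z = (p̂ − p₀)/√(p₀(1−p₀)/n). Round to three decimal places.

p̂ = 1984/2585 ≈ 0.767505.
SE = √(p₀(1−p₀)/n) = √(0.16356/2585) = 0.007955.
z = (0.767505 − 0.794)/0.007955 = -0.026495/0.007955 = -3.331.
p-value = P(Z > -3.331) ≈ 0.9996. With α = 0.1, fail to reject H₀.

z = -3.331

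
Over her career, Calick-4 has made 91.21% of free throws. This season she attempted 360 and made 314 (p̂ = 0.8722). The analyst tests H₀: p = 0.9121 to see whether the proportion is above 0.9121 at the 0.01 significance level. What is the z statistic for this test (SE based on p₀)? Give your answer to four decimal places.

z = -2.6722

p̂ = 314/360 = 0.8722222.
Under H₀, SE = √(0.9121·0.0879/360) = √(0.000222704) = 0.0149233.
z = (0.8722222 − 0.9121)/0.0149233 = -0.0398778/0.0149233 = -2.6722.
p-value = P(Z > -2.672) ≈ 0.9962; since p > α = 0.01, fail to reject H₀.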